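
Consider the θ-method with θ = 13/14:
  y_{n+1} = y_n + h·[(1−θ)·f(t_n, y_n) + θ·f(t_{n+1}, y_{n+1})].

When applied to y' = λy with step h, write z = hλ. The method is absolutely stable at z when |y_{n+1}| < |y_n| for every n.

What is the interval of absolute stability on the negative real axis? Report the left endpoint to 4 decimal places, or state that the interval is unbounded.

Set f=λy, z=hλ:
  y_{n+1} = y_n + z·[1/14·y_n + 13/14·y_{n+1}] ⇒ (1 − 13/14z)y_{n+1} = (1 + 1/14z)y_n
  Hence R(z) = (1 + 1/14z)/(1 − 13/14z).

Need |R(x)|<1, x<0.
x=-1.2: |R|=0.4324
x=-2: |R|=0.3000
x=-10: |R|=0.0278
x=-100: |R|=0.0654
θ=13/14≥1/2 ⇒ |1+1/14x|<|1−13/14x| ∀x<0 ⇒ unbounded interval.

unbounded; (−∞, 0).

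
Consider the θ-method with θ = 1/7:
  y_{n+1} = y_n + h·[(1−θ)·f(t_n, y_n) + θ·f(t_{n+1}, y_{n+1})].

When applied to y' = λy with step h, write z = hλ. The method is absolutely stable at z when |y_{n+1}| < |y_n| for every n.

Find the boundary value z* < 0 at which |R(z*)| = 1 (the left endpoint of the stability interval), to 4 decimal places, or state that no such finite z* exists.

left endpoint -2.8000.

With y'=λy (z=hλ):
  y_{n+1} = y_n + z·[6/7·y_n + 1/7·y_{n+1}] ⇒ (1 − 1/7z)y_{n+1} = (1 + 6/7z)y_n
  so R(z) = (1 + 6/7z)/(1 − 1/7z).

Need |R(x)|<1, x<0.
x=-0.58: |R|=0.4644
R=−1: 1+6/7x = −1+1/7x ⇒ -5/7x=2 ⇒ x=2/(-5/7)=-2.8000
Confirm numerically:
  x=-2.306: |R|=0.73458 <1
  x=-2.190: |R|=0.66812 <1
  x=-2.137: |R|=0.63719 <1
  x=-3.375: |R|=1.27711 >1
  x=-3.018: |R|=1.10880 >1
So |R|<1 on (-2.8000, 0).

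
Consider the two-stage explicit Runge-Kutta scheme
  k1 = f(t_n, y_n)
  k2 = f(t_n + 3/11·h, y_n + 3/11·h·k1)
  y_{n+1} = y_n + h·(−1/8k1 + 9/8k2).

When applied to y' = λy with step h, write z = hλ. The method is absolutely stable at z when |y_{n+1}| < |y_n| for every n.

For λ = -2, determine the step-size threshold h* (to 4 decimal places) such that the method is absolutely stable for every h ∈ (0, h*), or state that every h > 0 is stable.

(-3.2593,0); λ=-2 ⇒ h* = (88/27)/2 = 1.6296.

Set f=λy, z=hλ:
  k1=λy_n ⇒ h·k1=z·y_n;  k2=λ(1+3/11z)y_n ⇒ h·k2=z(1+3/11z)y_n
  y_{n+1}/y_n = 1 − 1/8z + 9/8z(1+3/11z) = 1 + z + 27/88z²
  R(z) = 1 + z + 27/88z².

Boundary: |R(x)|=1, x<0.
x=-0.52: |R|=0.5630
R=1: x+27/88x²=0 ⇒ x=−88/27=-3.2593; min R=1−1/(4·27/88)=0.1852>−1
Confirm numerically:
  x=-3.225: |R|=0.96610 <1
  x=-2.977: |R|=0.74219 <1
  x=-1.890: |R|=0.20599 <1
  x=-1.784: |R|=0.19250 <1
  x=-3.845: |R|=1.69101 >1
  x=-3.632: |R|=1.41537 >1
So |R|<1 on (-3.2593, 0).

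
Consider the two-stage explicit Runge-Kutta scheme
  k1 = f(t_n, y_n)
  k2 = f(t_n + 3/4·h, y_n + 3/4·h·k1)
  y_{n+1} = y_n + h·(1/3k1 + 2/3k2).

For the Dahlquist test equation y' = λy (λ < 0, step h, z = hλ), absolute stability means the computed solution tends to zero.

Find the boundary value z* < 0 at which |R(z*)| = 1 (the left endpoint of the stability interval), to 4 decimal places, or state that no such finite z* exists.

z* = -2.0000.

Set f=λy, z=hλ:
  k1=λy_n ⇒ h·k1=z·y_n;  k2=λ(1+3/4z)y_n ⇒ h·k2=z(1+3/4z)y_n
  y_{n+1}/y_n = 1 + 1/3z + 2/3z(1+3/4z) = 1 + z + 1/2z²
  Hence R(z) = 1 + z + 1/2z².

Boundary: |R(x)|=1, x<0.
x=-1.53: |R|=0.6404
R=1: x+1/2x²=0 ⇒ x=−2=-2.0000; min R=1−1/(4·1/2)=0.5000>−1
Confirm numerically:
  x=-1.849: |R|=0.86040 <1
  x=-1.468: |R|=0.60951 <1
  x=-1.136: |R|=0.50925 <1
  x=-0.900: |R|=0.50500 <1
  x=-2.332: |R|=1.38711 >1
  x=-2.032: |R|=1.03251 >1
So |R|<1 on (-2.0000, 0).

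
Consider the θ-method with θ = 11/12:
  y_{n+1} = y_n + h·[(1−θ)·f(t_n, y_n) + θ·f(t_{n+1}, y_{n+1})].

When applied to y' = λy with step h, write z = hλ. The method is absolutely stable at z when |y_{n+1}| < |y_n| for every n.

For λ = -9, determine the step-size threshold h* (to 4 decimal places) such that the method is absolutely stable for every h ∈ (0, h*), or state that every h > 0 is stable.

(−∞, 0) — no finite endpoint. Any h>0 works for λ=-9.

Set f=λy, z=hλ:
  y_{n+1} = y_n + z·[1/12·y_n + 11/12·y_{n+1}] ⇒ (1 − 11/12z)y_{n+1} = (1 + 1/12z)y_n
  ⇒ R(z) = (1 + 1/12z)/(1 − 11/12z).

Find x<0 with |R(x)|<1.
x=-1.66: |R|=0.3417
x=-2: |R|=0.2941
x=-10: |R|=0.0164
x=-100: |R|=0.0791
θ=11/12≥1/2 ⇒ |1+1/12x|<|1−11/12x| ∀x<0 ⇒ stable on all of ℝ⁻.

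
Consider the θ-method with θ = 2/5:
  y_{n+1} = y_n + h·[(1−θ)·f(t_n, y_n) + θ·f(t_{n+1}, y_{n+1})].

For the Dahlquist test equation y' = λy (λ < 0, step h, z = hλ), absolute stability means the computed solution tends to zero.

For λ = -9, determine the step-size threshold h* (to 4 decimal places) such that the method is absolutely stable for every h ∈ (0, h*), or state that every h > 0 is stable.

On y'=λy, z=hλ:
  y_{n+1} = y_n + z·[3/5·y_n + 2/5·y_{n+1}] ⇒ (1 − 2/5z)y_{n+1} = (1 + 3/5z)y_n
  ⇒ R(z) = (1 + 3/5z)/(1 − 2/5z).

Find x<0 with |R(x)|<1.
x=-1.69: |R|=0.0084
R=−1: 1+3/5x = −1+2/5x ⇒ -1/5x=2 ⇒ x=2/(-1/5)=-10.0000
Confirm numerically:
  x=-8.548: |R|=0.93429 <1
  x=-7.262: |R|=0.85976 <1
  x=-6.550: |R|=0.80939 <1
  x=-10.551: |R|=1.02111 >1
  x=-10.269: |R|=1.01053 >1
Interval (-10.0000, 0).

(-10.0000,0); λ=-9 ⇒ h* = (10)/9 = 1.1111.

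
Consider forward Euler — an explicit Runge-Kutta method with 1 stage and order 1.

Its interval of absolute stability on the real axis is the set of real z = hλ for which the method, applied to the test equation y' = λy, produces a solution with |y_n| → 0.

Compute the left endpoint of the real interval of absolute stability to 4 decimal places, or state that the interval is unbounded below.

Test eqn y'=λy, z=hλ:
  order 1, 1-stage ⇒ R(z)=1+z
  (e.g. R(-0.47)=0.53000, |R|=0.53000)

Find x<0 with |R(x)|<1.
x=-0.47: |R|=0.5300
|R(-1.3)|=0.3000 |R(-0.99)|=0.0100 |R(-0.85)|=0.1500
Bisect:
  x_lo=-2.4774 |R|=1.4774  x_hi=-0.3795 |R|=0.6205
  mid=-1.42844 |R|=0.42844 →hi
  mid=-1.95294 |R|=0.95294 →hi
  mid=-2.21519 |R|=1.21519 →lo
  mid=-2.08406 |R|=1.08406 →lo
  mid=-2.01850 |R|=1.01850 →lo
  mid=-1.98572 |R|=0.98572 →hi
  mid=-2.00211 |R|=1.00211 →lo
  mid=-1.99391 |R|=0.99391 →hi
  mid=-1.99801 |R|=0.99801 →hi
  mid=-2.00006 |R|=1.00006 →lo
  ...
  [-2.00006,-1.99993] ⇒ x*=-2.0000
Interval (-2.0000, 0).

left endpoint -2.0000.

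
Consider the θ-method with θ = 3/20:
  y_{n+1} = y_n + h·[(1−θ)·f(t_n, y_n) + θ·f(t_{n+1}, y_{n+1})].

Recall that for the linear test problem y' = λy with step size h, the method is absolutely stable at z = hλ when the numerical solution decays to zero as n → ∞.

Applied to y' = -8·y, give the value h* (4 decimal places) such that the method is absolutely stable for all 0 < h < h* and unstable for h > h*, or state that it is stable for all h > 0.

(-2.8571,0); λ=-8 ⇒ h* = (20/7)/8 = 0.3571.

On y'=λy, z=hλ:
  y_{n+1} = y_n + z·[17/20·y_n + 3/20·y_{n+1}] ⇒ (1 − 3/20z)y_{n+1} = (1 + 17/20z)y_n
  Hence R(z) = (1 + 17/20z)/(1 − 3/20z).

Find x<0 with |R(x)|<1.
x=-1.78: |R|=0.4049
R=−1: 1+17/20x = −1+3/20x ⇒ -7/10x=2 ⇒ x=2/(-7/10)=-2.8571
Confirm numerically:
  x=-2.804: |R|=0.97381 <1
  x=-2.411: |R|=0.77065 <1
  x=-2.038: |R|=0.56085 <1
  x=-3.354: |R|=1.23139 >1
  x=-3.281: |R|=1.19884 >1
So |R|<1 on (-2.8571, 0).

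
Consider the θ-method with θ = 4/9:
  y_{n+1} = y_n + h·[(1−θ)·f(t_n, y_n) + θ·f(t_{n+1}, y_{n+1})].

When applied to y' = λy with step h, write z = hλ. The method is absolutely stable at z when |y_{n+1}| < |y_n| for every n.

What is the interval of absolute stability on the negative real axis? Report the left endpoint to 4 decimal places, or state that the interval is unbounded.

z∈(-18.0000,0).

Set f=λy, z=hλ:
  y_{n+1} = y_n + z·[5/9·y_n + 4/9·y_{n+1}] ⇒ (1 − 4/9z)y_{n+1} = (1 + 5/9z)y_n
  so R(z) = (1 + 5/9z)/(1 − 4/9z).

Boundary: |R(x)|=1, x<0.
x=-0.81: |R|=0.4044
R=−1: 1+5/9x = −1+4/9x ⇒ -1/9x=2 ⇒ x=2/(-1/9)=-18.0000
Confirm numerically:
  x=-13.672: |R|=0.93204 <1
  x=-12.560: |R|=0.90817 <1
  x=-11.223: |R|=0.87425 <1
  x=-8.218: |R|=0.76638 <1
  x=-18.206: |R|=1.00252 >1
  x=-18.058: |R|=1.00071 >1
Interval (-18.0000, 0).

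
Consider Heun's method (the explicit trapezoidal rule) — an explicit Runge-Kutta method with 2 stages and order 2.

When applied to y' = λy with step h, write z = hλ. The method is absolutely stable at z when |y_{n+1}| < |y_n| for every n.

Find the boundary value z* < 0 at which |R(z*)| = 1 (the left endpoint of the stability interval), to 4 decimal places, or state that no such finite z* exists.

With y'=λy (z=hλ):
  order 2, 2-stage ⇒ R(z)=1+z+z^2/2
  (e.g. R(-0.74)=0.53380, |R|=0.53380)

Find x<0 with |R(x)|<1.
x=-0.74: |R|=0.5338
|R(-1.91)|=0.9140 |R(-1.12)|=0.5072 |R(-1.11)|=0.5060
Bisect:
  x_lo=-2.6234 |R|=1.8177  x_hi=-0.3118 |R|=0.7368
  mid=-1.46759 |R|=0.60932 →hi
  mid=-2.04548 |R|=1.04651 →lo
  mid=-1.75653 |R|=0.78617 →hi
  mid=-1.90100 |R|=0.90590 →hi
  mid=-1.97324 |R|=0.97360 →hi
  mid=-2.00936 |R|=1.00940 →lo
  mid=-1.99130 |R|=0.99134 →hi
  ...
  [-2.00005,-1.99991] ⇒ x*=-2.0000
Interval (-2.0000, 0).

z* = -2.0000.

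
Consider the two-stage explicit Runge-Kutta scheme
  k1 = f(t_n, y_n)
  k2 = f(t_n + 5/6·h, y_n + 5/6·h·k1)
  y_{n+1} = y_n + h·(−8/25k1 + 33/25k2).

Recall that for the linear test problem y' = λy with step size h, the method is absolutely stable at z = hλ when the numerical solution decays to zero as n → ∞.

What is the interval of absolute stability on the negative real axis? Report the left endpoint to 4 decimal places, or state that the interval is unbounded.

(-0.9091, 0).

Test eqn y'=λy, z=hλ:
  k1=λy_n ⇒ h·k1=z·y_n;  k2=λ(1+5/6z)y_n ⇒ h·k2=z(1+5/6z)y_n
  y_{n+1}/y_n = 1 − 8/25z + 33/25z(1+5/6z) = 1 + z + 11/10z²
  Hence R(z) = 1 + z + 11/10z².

Boundary: |R(x)|=1, x<0.
x=-1.08: |R|=1.2030
R=1: x+11/10x²=0 ⇒ x=−10/11=-0.9091; min R=1−1/(4·11/10)=0.7727>−1
Confirm numerically:
  x=-0.782: |R|=0.89068 <1
  x=-0.693: |R|=0.83527 <1
  x=-0.571: |R|=0.78765 <1
  x=-1.367: |R|=1.68856 >1
  x=-1.262: |R|=1.48991 >1
  x=-1.007: |R|=1.10845 >1
So |R|<1 on (-0.9091, 0).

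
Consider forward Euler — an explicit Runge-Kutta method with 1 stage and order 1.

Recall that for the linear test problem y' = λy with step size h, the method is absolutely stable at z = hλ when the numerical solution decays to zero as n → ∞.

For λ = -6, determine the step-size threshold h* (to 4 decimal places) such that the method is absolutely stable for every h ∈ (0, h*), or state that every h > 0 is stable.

Test eqn y'=λy, z=hλ:
  order 1, 1-stage ⇒ R(z)=1+z
  (e.g. R(-1.17)=-0.17000, |R|=0.17000)

Solve |R(x)|<1 on ℝ⁻.
x=-1.17: |R|=0.1700
|R(-1.84)|=0.8400 |R(-1.01)|=0.0100 |R(-0.51)|=0.4900
Bisect:
  x_lo=-2.4850 |R|=1.4850  x_hi=-0.2247 |R|=0.7753
  mid=-1.35485 |R|=0.35485 →hi
  mid=-1.91992 |R|=0.91992 →hi
  mid=-2.20245 |R|=1.20245 →lo
  mid=-2.06118 |R|=1.06118 →lo
  mid=-1.99055 |R|=0.99055 →hi
  mid=-2.02587 |R|=1.02587 →lo
  mid=-2.00821 |R|=1.00821 →lo
  mid=-1.99938 |R|=0.99938 →hi
  mid=-2.00379 |R|=1.00379 →lo
  mid=-2.00159 |R|=1.00159 →lo
  ...
  [-2.00007,-1.99993] ⇒ x*=-2.0000
Stable set (-2.0000, 0).

(-2.0000,0); λ=-6 ⇒ h* = 0.3333.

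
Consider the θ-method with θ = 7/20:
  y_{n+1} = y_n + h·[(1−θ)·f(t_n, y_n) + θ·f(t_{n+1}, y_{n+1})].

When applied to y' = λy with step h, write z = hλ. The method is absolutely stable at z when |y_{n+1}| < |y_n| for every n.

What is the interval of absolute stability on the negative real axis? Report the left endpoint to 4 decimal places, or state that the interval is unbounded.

Test eqn y'=λy, z=hλ:
  y_{n+1} = y_n + z·[13/20·y_n + 7/20·y_{n+1}] ⇒ (1 − 7/20z)y_{n+1} = (1 + 13/20z)y_n
  R(z) = (1 + 13/20z)/(1 − 7/20z).

Find x<0 with |R(x)|<1.
x=-0.66: |R|=0.4639
R=−1: 1+13/20x = −1+7/20x ⇒ -3/10x=2 ⇒ x=2/(-3/10)=-6.6667
Confirm numerically:
  x=-4.929: |R|=0.80871 <1
  x=-4.411: |R|=0.73399 <1
  x=-3.696: |R|=0.61144 <1
  x=-6.985: |R|=1.02772 >1
  x=-6.713: |R|=1.00415 >1
Interval (-6.6667, 0).

(-6.6667, 0).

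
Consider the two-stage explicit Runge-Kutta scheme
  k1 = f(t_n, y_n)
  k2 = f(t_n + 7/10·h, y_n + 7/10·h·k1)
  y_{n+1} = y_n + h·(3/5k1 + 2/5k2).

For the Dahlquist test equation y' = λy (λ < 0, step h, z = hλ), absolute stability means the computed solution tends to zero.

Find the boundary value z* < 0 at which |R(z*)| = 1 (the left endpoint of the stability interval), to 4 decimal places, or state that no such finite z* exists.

left endpoint -3.5714.

On y'=λy, z=hλ:
  k1=λy_n ⇒ h·k1=z·y_n;  k2=λ(1+7/10z)y_n ⇒ h·k2=z(1+7/10z)y_n
  y_{n+1}/y_n = 1 + 3/5z + 2/5z(1+7/10z) = 1 + z + 7/25z²
  R(z) = 1 + z + 7/25z².

Need |R(x)|<1, x<0.
x=-1.56: |R|=0.1214
R=1: x+7/25x²=0 ⇒ x=−25/7=-3.5714; min R=1−1/(4·7/25)=0.1071>−1
Confirm numerically:
  x=-3.526: |R|=0.95515 <1
  x=-2.658: |R|=0.32019 <1
  x=-2.625: |R|=0.30438 <1
  x=-3.795: |R|=1.23757 >1
  x=-3.599: |R|=1.02778 >1
Stable set (-3.5714, 0).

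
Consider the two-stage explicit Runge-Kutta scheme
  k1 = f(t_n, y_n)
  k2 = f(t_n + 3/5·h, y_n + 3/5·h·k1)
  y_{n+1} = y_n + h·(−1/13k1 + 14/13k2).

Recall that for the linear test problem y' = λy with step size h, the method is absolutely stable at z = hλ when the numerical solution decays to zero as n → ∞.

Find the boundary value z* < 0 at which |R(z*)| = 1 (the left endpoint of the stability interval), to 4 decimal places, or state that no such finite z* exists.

With y'=λy (z=hλ):
  k1=λy_n ⇒ h·k1=z·y_n;  k2=λ(1+3/5z)y_n ⇒ h·k2=z(1+3/5z)y_n
  y_{n+1}/y_n = 1 − 1/13z + 14/13z(1+3/5z) = 1 + z + 42/65z²
  Hence R(z) = 1 + z + 42/65z².

Need |R(x)|<1, x<0.
x=-0.55: |R|=0.6455
R=1: x+42/65x²=0 ⇒ x=−65/42=-1.5476; min R=1−1/(4·42/65)=0.6131>−1
Confirm numerically:
  x=-1.436: |R|=0.89643 <1
  x=-1.281: |R|=0.77931 <1
  x=-1.225: |R|=0.74463 <1
  x=-0.653: |R|=0.62253 <1
  x=-2.119: |R|=1.78233 >1
  x=-1.710: |R|=1.17942 >1
  x=-1.612: |R|=1.06706 >1
So |R|<1 on (-1.5476, 0).

z* = -1.5476.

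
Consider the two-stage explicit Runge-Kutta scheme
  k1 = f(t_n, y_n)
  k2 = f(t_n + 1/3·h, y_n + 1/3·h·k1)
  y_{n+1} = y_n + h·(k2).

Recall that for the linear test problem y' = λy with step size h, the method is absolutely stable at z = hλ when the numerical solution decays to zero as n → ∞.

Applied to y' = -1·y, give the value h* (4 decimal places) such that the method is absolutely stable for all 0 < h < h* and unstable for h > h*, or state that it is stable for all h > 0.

Test eqn y'=λy, z=hλ:
  k1=λy_n ⇒ h·k1=z·y_n;  k2=λ(1+1/3z)y_n ⇒ h·k2=z(1+1/3z)y_n
  y_{n+1}/y_n = 1 + z(1+1/3z) = 1 + z + 1/3z²
  so R(z) = 1 + z + 1/3z².

Find x<0 with |R(x)|<1.
x=-1.69: |R|=0.2620
R=1: x+1/3x²=0 ⇒ x=−3=-3.0000; min R=1−1/(4·1/3)=0.2500>−1
Confirm numerically:
  x=-2.513: |R|=0.59206 <1
  x=-2.463: |R|=0.55912 <1
  x=-1.503: |R|=0.25000 <1
  x=-1.208: |R|=0.27842 <1
  x=-3.590: |R|=1.70603 >1
  x=-3.305: |R|=1.33601 >1
So |R|<1 on (-3.0000, 0).

(-3.0000,0); λ=-1 ⇒ h* = (3)/1 = 3.0000.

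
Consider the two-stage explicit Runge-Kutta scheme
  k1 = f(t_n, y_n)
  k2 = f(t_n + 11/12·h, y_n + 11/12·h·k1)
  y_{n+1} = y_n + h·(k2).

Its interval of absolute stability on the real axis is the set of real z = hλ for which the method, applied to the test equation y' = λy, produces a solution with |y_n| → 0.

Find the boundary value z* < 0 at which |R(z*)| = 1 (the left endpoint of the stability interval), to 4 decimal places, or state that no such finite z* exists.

On y'=λy, z=hλ:
  k1=λy_n ⇒ h·k1=z·y_n;  k2=λ(1+11/12z)y_n ⇒ h·k2=z(1+11/12z)y_n
  y_{n+1}/y_n = 1 + z(1+11/12z) = 1 + z + 11/12z²
  Hence R(z) = 1 + z + 11/12z².

Find x<0 with |R(x)|<1.
x=-1.16: |R|=1.0735
R=1: x+11/12x²=0 ⇒ x=−12/11=-1.0909; min R=1−1/(4·11/12)=0.7273>−1
Confirm numerically:
  x=-0.944: |R|=0.87287 <1
  x=-0.861: |R|=0.81854 <1
  x=-0.609: |R|=0.73097 <1
  x=-1.574: |R|=1.69702 >1
  x=-1.547: |R|=1.64677 >1
  x=-1.465: |R|=1.50237 >1
Stable set (-1.0909, 0).

z* = -1.0909.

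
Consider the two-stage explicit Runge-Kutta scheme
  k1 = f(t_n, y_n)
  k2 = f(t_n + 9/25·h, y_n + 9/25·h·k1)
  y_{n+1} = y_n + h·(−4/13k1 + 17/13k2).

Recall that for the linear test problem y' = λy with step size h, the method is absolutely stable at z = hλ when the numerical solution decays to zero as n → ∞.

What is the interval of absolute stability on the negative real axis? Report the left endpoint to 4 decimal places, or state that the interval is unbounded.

(-2.1242, 0).

With y'=λy (z=hλ):
  k1=λy_n ⇒ h·k1=z·y_n;  k2=λ(1+9/25z)y_n ⇒ h·k2=z(1+9/25z)y_n
  y_{n+1}/y_n = 1 − 4/13z + 17/13z(1+9/25z) = 1 + z + 153/325z²
  so R(z) = 1 + z + 153/325z².

Need |R(x)|<1, x<0.
x=-1.58: |R|=0.5952
R=1: x+153/325x²=0 ⇒ x=−325/153=-2.1242; min R=1−1/(4·153/325)=0.4690>−1
Confirm numerically:
  x=-1.846: |R|=0.75825 <1
  x=-1.581: |R|=0.59572 <1
  x=-1.566: |R|=0.58849 <1
  x=-2.713: |R|=1.75204 >1
  x=-2.476: |R|=1.41009 >1
  x=-2.384: |R|=1.29160 >1
Stable set (-2.1242, 0).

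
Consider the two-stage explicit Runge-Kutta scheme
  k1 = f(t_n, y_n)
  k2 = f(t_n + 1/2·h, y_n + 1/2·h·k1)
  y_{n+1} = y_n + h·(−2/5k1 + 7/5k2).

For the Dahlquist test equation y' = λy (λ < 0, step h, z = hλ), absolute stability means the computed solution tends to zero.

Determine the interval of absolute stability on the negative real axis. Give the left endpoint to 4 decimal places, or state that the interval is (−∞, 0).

On y'=λy, z=hλ:
  k1=λy_n ⇒ h·k1=z·y_n;  k2=λ(1+1/2z)y_n ⇒ h·k2=z(1+1/2z)y_n
  y_{n+1}/y_n = 1 − 2/5z + 7/5z(1+1/2z) = 1 + z + 7/10z²
  R(z) = 1 + z + 7/10z².

Need |R(x)|<1, x<0.
x=-0.42: |R|=0.7035
R=1: x+7/10x²=0 ⇒ x=−10/7=-1.4286; min R=1−1/(4·7/10)=0.6429>−1
Confirm numerically:
  x=-1.371: |R|=0.94475 <1
  x=-1.262: |R|=0.85285 <1
  x=-1.215: |R|=0.81836 <1
  x=-0.653: |R|=0.64549 <1
  x=-2.020: |R|=1.83628 >1
  x=-2.019: |R|=1.83445 >1
Interval (-1.4286, 0).

z∈(-1.4286,0).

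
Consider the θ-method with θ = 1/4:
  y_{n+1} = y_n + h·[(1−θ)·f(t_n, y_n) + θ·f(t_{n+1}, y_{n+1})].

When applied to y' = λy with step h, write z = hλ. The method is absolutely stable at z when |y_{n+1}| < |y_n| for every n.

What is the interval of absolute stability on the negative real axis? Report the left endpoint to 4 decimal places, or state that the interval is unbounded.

Set f=λy, z=hλ:
  y_{n+1} = y_n + z·[3/4·y_n + 1/4·y_{n+1}] ⇒ (1 − 1/4z)y_{n+1} = (1 + 3/4z)y_n
  ⇒ R(z) = (1 + 3/4z)/(1 − 1/4z).

Find x<0 with |R(x)|<1.
x=-1.41: |R|=0.0425
R=−1: 1+3/4x = −1+1/4x ⇒ -1/2x=2 ⇒ x=2/(-1/2)=-4.0000
Confirm numerically:
  x=-2.909: |R|=0.68418 <1
  x=-2.636: |R|=0.58891 <1
  x=-2.412: |R|=0.50468 <1
  x=-4.420: |R|=1.09976 >1
  x=-4.222: |R|=1.05400 >1
  x=-4.072: |R|=1.01784 >1
Stable set (-4.0000, 0).

z∈(-4.0000,0).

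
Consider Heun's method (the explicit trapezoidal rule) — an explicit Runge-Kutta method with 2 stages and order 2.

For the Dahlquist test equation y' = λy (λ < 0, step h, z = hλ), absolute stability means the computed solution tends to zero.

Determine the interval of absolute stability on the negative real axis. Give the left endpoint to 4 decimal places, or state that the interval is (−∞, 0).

On y'=λy, z=hλ:
  order 2, 2-stage ⇒ R(z)=1+z+z^2/2
  (e.g. R(-1.69)=0.73805, |R|=0.73805)

Need |R(x)|<1, x<0.
x=-1.69: |R|=0.7380
|R(-2.21)|=1.2320 |R(-1.85)|=0.8613 |R(-0.64)|=0.5648
Bisect:
  x_lo=-2.8863 |R|=2.2790  x_hi=-0.2636 |R|=0.7711
  mid=-1.57494 |R|=0.66528 →hi
  mid=-2.23060 |R|=1.25718 →lo
  mid=-1.90277 |R|=0.90749 →hi
  mid=-2.06668 |R|=1.06890 →lo
  mid=-1.98472 |R|=0.98484 →hi
  mid=-2.02570 |R|=1.02603 →lo
  mid=-2.00521 |R|=1.00523 →lo
  ...
  [-2.00009,-1.99993] ⇒ x*=-2.0000
So |R|<1 on (-2.0000, 0).

(-2.0000, 0).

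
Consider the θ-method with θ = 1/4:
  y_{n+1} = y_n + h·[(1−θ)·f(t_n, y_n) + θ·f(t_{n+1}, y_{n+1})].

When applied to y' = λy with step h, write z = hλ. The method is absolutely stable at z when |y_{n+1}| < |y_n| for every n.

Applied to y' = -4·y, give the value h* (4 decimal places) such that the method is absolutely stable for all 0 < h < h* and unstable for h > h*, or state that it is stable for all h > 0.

(-4.0000,0); λ=-4 ⇒ h* = (4)/4 = 1.0000.

On y'=λy, z=hλ:
  y_{n+1} = y_n + z·[3/4·y_n + 1/4·y_{n+1}] ⇒ (1 − 1/4z)y_{n+1} = (1 + 3/4z)y_n
  ⇒ R(z) = (1 + 3/4z)/(1 − 1/4z).

Boundary: |R(x)|=1, x<0.
x=-1.73: |R|=0.2077
R=−1: 1+3/4x = −1+1/4x ⇒ -1/2x=2 ⇒ x=2/(-1/2)=-4.0000
Confirm numerically:
  x=-3.595: |R|=0.89335 <1
  x=-3.518: |R|=0.87177 <1
  x=-2.188: |R|=0.41435 <1
  x=-4.344: |R|=1.08245 >1
  x=-4.141: |R|=1.03464 >1
So |R|<1 on (-4.0000, 0).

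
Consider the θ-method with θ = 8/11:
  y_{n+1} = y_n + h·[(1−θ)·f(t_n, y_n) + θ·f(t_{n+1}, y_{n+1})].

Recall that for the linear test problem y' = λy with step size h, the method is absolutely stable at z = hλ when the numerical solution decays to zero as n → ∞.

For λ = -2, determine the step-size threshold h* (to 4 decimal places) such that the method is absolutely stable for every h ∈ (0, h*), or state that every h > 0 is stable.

unbounded; (−∞, 0). Any h>0 works for λ=-2.

On y'=λy, z=hλ:
  y_{n+1} = y_n + z·[3/11·y_n + 8/11·y_{n+1}] ⇒ (1 − 8/11z)y_{n+1} = (1 + 3/11z)y_n
  ⇒ R(z) = (1 + 3/11z)/(1 − 8/11z).

Need |R(x)|<1, x<0.
x=-0.78: |R|=0.5023
x=-2: |R|=0.1852
x=-10: |R|=0.2088
x=-100: |R|=0.3564
θ=8/11≥1/2 ⇒ |1+3/11x|<|1−8/11x| ∀x<0 ⇒ stable on all of ℝ⁻.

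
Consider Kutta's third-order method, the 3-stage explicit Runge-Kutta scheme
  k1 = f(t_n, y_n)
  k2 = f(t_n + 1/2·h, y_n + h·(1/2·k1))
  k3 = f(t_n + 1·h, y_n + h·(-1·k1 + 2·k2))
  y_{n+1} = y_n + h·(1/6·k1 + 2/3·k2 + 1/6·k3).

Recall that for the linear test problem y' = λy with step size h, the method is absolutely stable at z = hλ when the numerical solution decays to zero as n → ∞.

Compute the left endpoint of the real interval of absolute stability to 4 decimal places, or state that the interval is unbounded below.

left endpoint -2.5127.

On y'=λy, z=hλ:
  order 3, 3-stage ⇒ R(z)=1+z+z^2/2+z^3/6
  (e.g. R(-0.81)=0.42948, |R|=0.42948)

Find x<0 with |R(x)|<1.
x=-0.81: |R|=0.4295
|R(-2.6)|=1.1493 |R(-1.67)|=0.0518 |R(-0.73)|=0.4716
Bisect:
  x_lo=-2.9083 |R|=1.7791  x_hi=-0.2584 |R|=0.7721
  mid=-1.58338 |R|=0.00855 →hi
  mid=-2.24586 |R|=0.61189 →hi
  mid=-2.57709 |R|=1.10898 →lo
  mid=-2.41147 |R|=0.84107 →hi
  mid=-2.49428 |R|=0.96990 →hi
  mid=-2.53569 |R|=1.03812 →lo
  mid=-2.51499 |R|=1.00369 →lo
  ...
  [-2.51288,-2.51272] ⇒ x*=-2.5127
Interval (-2.5127, 0).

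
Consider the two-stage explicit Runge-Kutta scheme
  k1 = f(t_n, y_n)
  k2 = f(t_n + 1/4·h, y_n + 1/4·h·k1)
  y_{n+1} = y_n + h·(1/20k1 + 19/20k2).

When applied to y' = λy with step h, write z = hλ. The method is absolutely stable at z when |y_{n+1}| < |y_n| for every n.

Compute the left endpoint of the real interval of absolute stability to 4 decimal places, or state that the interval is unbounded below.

left endpoint -4.2105.

Set f=λy, z=hλ:
  k1=λy_n ⇒ h·k1=z·y_n;  k2=λ(1+1/4z)y_n ⇒ h·k2=z(1+1/4z)y_n
  y_{n+1}/y_n = 1 + 1/20z + 19/20z(1+1/4z) = 1 + z + 19/80z²
  Hence R(z) = 1 + z + 19/80z².

Solve |R(x)|<1 on ℝ⁻.
x=-0.42: |R|=0.6219
R=1: x+19/80x²=0 ⇒ x=−80/19=-4.2105; min R=1−1/(4·19/80)=-0.0526>−1
Confirm numerically:
  x=-3.336: |R|=0.30711 <1
  x=-2.922: |R|=0.10579 <1
  x=-2.850: |R|=0.07909 <1
  x=-1.814: |R|=0.03248 <1
  x=-4.592: |R|=1.41604 >1
  x=-4.469: |R|=1.27434 >1
Stable set (-4.2105, 0).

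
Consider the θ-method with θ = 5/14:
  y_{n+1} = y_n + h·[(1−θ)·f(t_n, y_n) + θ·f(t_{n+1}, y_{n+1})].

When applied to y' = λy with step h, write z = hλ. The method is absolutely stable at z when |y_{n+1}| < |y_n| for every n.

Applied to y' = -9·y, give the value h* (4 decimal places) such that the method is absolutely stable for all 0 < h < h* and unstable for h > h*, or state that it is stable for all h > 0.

Set f=λy, z=hλ:
  y_{n+1} = y_n + z·[9/14·y_n + 5/14·y_{n+1}] ⇒ (1 − 5/14z)y_{n+1} = (1 + 9/14z)y_n
  ⇒ R(z) = (1 + 9/14z)/(1 − 5/14z).

Need |R(x)|<1, x<0.
x=-0.81: |R|=0.3717
R=−1: 1+9/14x = −1+5/14x ⇒ -2/7x=2 ⇒ x=2/(-2/7)=-7.0000
Confirm numerically:
  x=-6.814: |R|=0.98452 <1
  x=-4.340: |R|=0.70196 <1
  x=-3.182: |R|=0.48940 <1
  x=-3.149: |R|=0.48213 <1
  x=-7.493: |R|=1.03832 >1
  x=-7.439: |R|=1.03430 >1
Interval (-7.0000, 0).

(-7.0000,0); λ=-9 ⇒ h* = (7)/9 = 0.7778.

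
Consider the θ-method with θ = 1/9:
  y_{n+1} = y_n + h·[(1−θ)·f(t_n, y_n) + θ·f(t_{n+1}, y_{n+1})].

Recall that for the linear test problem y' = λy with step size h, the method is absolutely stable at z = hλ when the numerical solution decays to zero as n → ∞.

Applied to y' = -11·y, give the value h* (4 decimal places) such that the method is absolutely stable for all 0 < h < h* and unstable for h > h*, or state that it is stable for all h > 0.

Set f=λy, z=hλ:
  y_{n+1} = y_n + z·[8/9·y_n + 1/9·y_{n+1}] ⇒ (1 − 1/9z)y_{n+1} = (1 + 8/9z)y_n
  R(z) = (1 + 8/9z)/(1 − 1/9z).

Boundary: |R(x)|=1, x<0.
x=-0.98: |R|=0.1162
R=−1: 1+8/9x = −1+1/9x ⇒ -7/9x=2 ⇒ x=2/(-7/9)=-2.5714
Confirm numerically:
  x=-2.041: |R|=0.66371 <1
  x=-2.036: |R|=0.66038 <1
  x=-1.995: |R|=0.63302 <1
  x=-1.841: |R|=0.52836 <1
  x=-2.792: |R|=1.13094 >1
  x=-2.649: |R|=1.04661 >1
Stable set (-2.5714, 0).

(-2.5714,0); λ=-11 ⇒ h* = (18/7)/11 = 0.2338.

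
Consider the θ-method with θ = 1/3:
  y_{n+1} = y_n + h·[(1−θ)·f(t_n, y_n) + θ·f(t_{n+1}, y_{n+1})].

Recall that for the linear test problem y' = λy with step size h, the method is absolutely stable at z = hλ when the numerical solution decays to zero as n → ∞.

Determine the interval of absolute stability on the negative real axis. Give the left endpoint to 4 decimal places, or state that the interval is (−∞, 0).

Set f=λy, z=hλ:
  y_{n+1} = y_n + z·[2/3·y_n + 1/3·y_{n+1}] ⇒ (1 − 1/3z)y_{n+1} = (1 + 2/3z)y_n
  R(z) = (1 + 2/3z)/(1 − 1/3z).

Solve |R(x)|<1 on ℝ⁻.
x=-1.17: |R|=0.1583
R=−1: 1+2/3x = −1+1/3x ⇒ -1/3x=2 ⇒ x=2/(-1/3)=-6.0000
Confirm numerically:
  x=-5.942: |R|=0.99351 <1
  x=-5.419: |R|=0.93099 <1
  x=-4.263: |R|=0.76084 <1
  x=-6.375: |R|=1.04000 >1
  x=-6.102: |R|=1.01121 >1
  x=-6.034: |R|=1.00376 >1
Stable set (-6.0000, 0).

z∈(-6.0000,0).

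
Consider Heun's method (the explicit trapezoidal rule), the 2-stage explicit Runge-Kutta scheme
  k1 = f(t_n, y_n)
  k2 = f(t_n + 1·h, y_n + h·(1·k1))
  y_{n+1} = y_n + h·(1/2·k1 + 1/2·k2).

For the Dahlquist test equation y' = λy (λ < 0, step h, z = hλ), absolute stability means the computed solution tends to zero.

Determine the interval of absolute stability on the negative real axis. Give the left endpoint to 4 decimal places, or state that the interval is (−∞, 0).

Set f=λy, z=hλ:
  order 2, 2-stage ⇒ R(z)=1+z+z^2/2
  (e.g. R(-0.52)=0.61520, |R|=0.61520)

Need |R(x)|<1, x<0.
x=-0.52: |R|=0.6152
|R(-2.37)|=1.4385 |R(-1.49)|=0.6200 |R(-1.4)|=0.5800
Bisect:
  x_lo=-2.3901 |R|=1.4663  x_hi=-0.1911 |R|=0.8272
  mid=-1.29060 |R|=0.54222 →hi
  mid=-1.84037 |R|=0.85311 →hi
  mid=-2.11526 |R|=1.12190 →lo
  mid=-1.97782 |R|=0.97806 →hi
  mid=-2.04654 |R|=1.04762 →lo
  mid=-2.01218 |R|=1.01225 →lo
  mid=-1.99500 |R|=0.99501 →hi
  mid=-2.00359 |R|=1.00359 →lo
  mid=-1.99929 |R|=0.99929 →hi
  ...
  [-2.00010,-1.99996] ⇒ x*=-2.0000
So |R|<1 on (-2.0000, 0).

(-2.0000, 0).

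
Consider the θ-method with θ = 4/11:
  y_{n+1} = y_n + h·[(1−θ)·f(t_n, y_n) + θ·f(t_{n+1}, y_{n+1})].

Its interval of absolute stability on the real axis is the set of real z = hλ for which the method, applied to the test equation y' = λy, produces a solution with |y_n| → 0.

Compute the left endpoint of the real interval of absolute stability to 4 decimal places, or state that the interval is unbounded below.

z* = -7.3333.

On y'=λy, z=hλ:
  y_{n+1} = y_n + z·[7/11·y_n + 4/11·y_{n+1}] ⇒ (1 − 4/11z)y_{n+1} = (1 + 7/11z)y_n
  ⇒ R(z) = (1 + 7/11z)/(1 − 4/11z).

Need |R(x)|<1, x<0.
x=-1.02: |R|=0.2560
R=−1: 1+7/11x = −1+4/11x ⇒ -3/11x=2 ⇒ x=2/(-3/11)=-7.3333
Confirm numerically:
  x=-5.618: |R|=0.84626 <1
  x=-4.845: |R|=0.75428 <1
  x=-3.740: |R|=0.58475 <1
  x=-7.534: |R|=1.01463 >1
  x=-7.465: |R|=1.00967 >1
Stable set (-7.3333, 0).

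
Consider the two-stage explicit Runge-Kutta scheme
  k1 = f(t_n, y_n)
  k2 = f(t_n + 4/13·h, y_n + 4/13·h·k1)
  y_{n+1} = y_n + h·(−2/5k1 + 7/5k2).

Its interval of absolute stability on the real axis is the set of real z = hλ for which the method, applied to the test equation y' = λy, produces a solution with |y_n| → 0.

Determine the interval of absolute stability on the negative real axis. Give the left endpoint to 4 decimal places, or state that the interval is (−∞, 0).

With y'=λy (z=hλ):
  k1=λy_n ⇒ h·k1=z·y_n;  k2=λ(1+4/13z)y_n ⇒ h·k2=z(1+4/13z)y_n
  y_{n+1}/y_n = 1 − 2/5z + 7/5z(1+4/13z) = 1 + z + 28/65z²
  so R(z) = 1 + z + 28/65z².

Solve |R(x)|<1 on ℝ⁻.
x=-0.75: |R|=0.4923
R=1: x+28/65x²=0 ⇒ x=−65/28=-2.3214; min R=1−1/(4·28/65)=0.4196>−1
Confirm numerically:
  x=-1.560: |R|=0.48832 <1
  x=-1.188: |R|=0.41996 <1
  x=-1.015: |R|=0.42879 <1
  x=-0.955: |R|=0.43787 <1
  x=-2.920: |R|=1.75291 >1
  x=-2.720: |R|=1.46700 >1
  x=-2.509: |R|=1.20273 >1
Interval (-2.3214, 0).

(-2.3214, 0).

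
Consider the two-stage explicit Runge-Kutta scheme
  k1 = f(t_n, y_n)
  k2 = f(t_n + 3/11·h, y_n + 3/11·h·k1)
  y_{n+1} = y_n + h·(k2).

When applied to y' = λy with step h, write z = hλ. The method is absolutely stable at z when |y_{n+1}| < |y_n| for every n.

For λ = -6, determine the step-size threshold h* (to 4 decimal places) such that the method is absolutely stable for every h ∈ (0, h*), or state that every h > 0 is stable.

On y'=λy, z=hλ:
  k1=λy_n ⇒ h·k1=z·y_n;  k2=λ(1+3/11z)y_n ⇒ h·k2=z(1+3/11z)y_n
  y_{n+1}/y_n = 1 + z(1+3/11z) = 1 + z + 3/11z²
  Hence R(z) = 1 + z + 3/11z².

Solve |R(x)|<1 on ℝ⁻.
x=-1.75: |R|=0.0852
R=1: x+3/11x²=0 ⇒ x=−11/3=-3.6667; min R=1−1/(4·3/11)=0.0833>−1
Confirm numerically:
  x=-3.304: |R|=0.67320 <1
  x=-3.232: |R|=0.61686 <1
  x=-2.895: |R|=0.39073 <1
  x=-4.021: |R|=1.38857 >1
  x=-3.816: |R|=1.15542 >1
So |R|<1 on (-3.6667, 0).

(-3.6667,0); λ=-6 ⇒ h* = (11/3)/6 = 0.6111.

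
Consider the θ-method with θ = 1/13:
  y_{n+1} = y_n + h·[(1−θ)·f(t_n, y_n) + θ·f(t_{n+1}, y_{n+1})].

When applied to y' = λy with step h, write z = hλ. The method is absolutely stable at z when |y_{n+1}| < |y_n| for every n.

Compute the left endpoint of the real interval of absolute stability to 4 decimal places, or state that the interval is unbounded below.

z* = -2.3636.

Set f=λy, z=hλ:
  y_{n+1} = y_n + z·[12/13·y_n + 1/13·y_{n+1}] ⇒ (1 − 1/13z)y_{n+1} = (1 + 12/13z)y_n
  ⇒ R(z) = (1 + 12/13z)/(1 − 1/13z).

Find x<0 with |R(x)|<1.
x=-0.85: |R|=0.2022
R=−1: 1+12/13x = −1+1/13x ⇒ -11/13x=2 ⇒ x=2/(-11/13)=-2.3636
Confirm numerically:
  x=-2.137: |R|=0.83530 <1
  x=-1.946: |R|=0.69263 <1
  x=-1.934: |R|=0.68354 <1
  x=-1.581: |R|=0.40957 <1
  x=-2.830: |R|=1.32407 >1
  x=-2.789: |R|=1.29635 >1
  x=-2.490: |R|=1.08974 >1
Interval (-2.3636, 0).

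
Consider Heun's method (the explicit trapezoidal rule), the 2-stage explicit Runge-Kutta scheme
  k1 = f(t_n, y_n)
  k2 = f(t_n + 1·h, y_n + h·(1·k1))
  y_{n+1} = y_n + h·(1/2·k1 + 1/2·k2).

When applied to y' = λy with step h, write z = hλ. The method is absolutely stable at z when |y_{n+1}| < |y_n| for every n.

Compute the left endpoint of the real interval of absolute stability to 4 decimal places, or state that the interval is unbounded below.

On y'=λy, z=hλ:
  order 2, 2-stage ⇒ R(z)=1+z+z^2/2
  (e.g. R(-0.88)=0.50720, |R|=0.50720)

Boundary: |R(x)|=1, x<0.
x=-0.88: |R|=0.5072
|R(-1.67)|=0.7244 |R(-1.56)|=0.6568 |R(-1.44)|=0.5968
Bisect:
  x_lo=-2.7754 |R|=2.0761  x_hi=-0.2246 |R|=0.8006
  mid=-1.50004 |R|=0.62502 →hi
  mid=-2.13774 |R|=1.14722 →lo
  mid=-1.81889 |R|=0.83529 →hi
  mid=-1.97831 |R|=0.97855 →hi
  mid=-2.05802 |R|=1.05971 →lo
  mid=-2.01817 |R|=1.01833 →lo
  mid=-1.99824 |R|=0.99824 →hi
  ...
  [-2.00011,-1.99995] ⇒ x*=-2.0000
Interval (-2.0000, 0).

left endpoint -2.0000.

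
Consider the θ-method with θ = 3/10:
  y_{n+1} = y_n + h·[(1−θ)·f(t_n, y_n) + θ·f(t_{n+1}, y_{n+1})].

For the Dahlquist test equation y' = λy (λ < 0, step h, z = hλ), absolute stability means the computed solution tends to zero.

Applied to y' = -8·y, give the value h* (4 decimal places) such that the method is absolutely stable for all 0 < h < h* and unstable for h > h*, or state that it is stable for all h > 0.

(-5.0000,0); λ=-8 ⇒ h* = (5)/8 = 0.6250.

On y'=λy, z=hλ:
  y_{n+1} = y_n + z·[7/10·y_n + 3/10·y_{n+1}] ⇒ (1 − 3/10z)y_{n+1} = (1 + 7/10z)y_n
  R(z) = (1 + 7/10z)/(1 − 3/10z).

Find x<0 with |R(x)|<1.
x=-0.96: |R|=0.2547
R=−1: 1+7/10x = −1+3/10x ⇒ -2/5x=2 ⇒ x=2/(-2/5)=-5.0000
Confirm numerically:
  x=-4.339: |R|=0.88513 <1
  x=-3.864: |R|=0.78955 <1
  x=-2.243: |R|=0.34079 <1
  x=-5.340: |R|=1.05227 >1
  x=-5.320: |R|=1.04931 >1
Interval (-5.0000, 0).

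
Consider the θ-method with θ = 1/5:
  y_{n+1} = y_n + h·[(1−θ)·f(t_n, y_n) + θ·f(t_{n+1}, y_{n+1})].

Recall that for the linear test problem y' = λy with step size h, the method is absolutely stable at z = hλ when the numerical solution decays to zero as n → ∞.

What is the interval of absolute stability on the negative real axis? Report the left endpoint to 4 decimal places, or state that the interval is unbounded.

Test eqn y'=λy, z=hλ:
  y_{n+1} = y_n + z·[4/5·y_n + 1/5·y_{n+1}] ⇒ (1 − 1/5z)y_{n+1} = (1 + 4/5z)y_n
  R(z) = (1 + 4/5z)/(1 − 1/5z).

Solve |R(x)|<1 on ℝ⁻.
x=-1.11: |R|=0.0917
R=−1: 1+4/5x = −1+1/5x ⇒ -3/5x=2 ⇒ x=2/(-3/5)=-3.3333
Confirm numerically:
  x=-2.445: |R|=0.64204 <1
  x=-1.591: |R|=0.20695 <1
  x=-1.431: |R|=0.11258 <1
  x=-3.914: |R|=1.19542 >1
  x=-3.386: |R|=1.01884 >1
Stable set (-3.3333, 0).

(-3.3333, 0).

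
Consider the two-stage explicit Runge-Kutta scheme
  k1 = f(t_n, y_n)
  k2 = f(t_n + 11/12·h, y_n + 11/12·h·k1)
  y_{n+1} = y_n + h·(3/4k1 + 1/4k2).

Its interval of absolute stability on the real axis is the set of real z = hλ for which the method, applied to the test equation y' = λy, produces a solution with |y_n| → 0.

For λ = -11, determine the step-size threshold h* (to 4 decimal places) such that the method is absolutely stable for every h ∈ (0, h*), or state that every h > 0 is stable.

Test eqn y'=λy, z=hλ:
  k1=λy_n ⇒ h·k1=z·y_n;  k2=λ(1+11/12z)y_n ⇒ h·k2=z(1+11/12z)y_n
  y_{n+1}/y_n = 1 + 3/4z + 1/4z(1+11/12z) = 1 + z + 11/48z²
  so R(z) = 1 + z + 11/48z².

Need |R(x)|<1, x<0.
x=-0.83: |R|=0.3279
R=1: x+11/48x²=0 ⇒ x=−48/11=-4.3636; min R=1−1/(4·11/48)=-0.0909>−1
Confirm numerically:
  x=-4.244: |R|=0.88364 <1
  x=-3.662: |R|=0.41118 <1
  x=-2.795: |R|=0.00474 <1
  x=-4.929: |R|=1.63861 >1
  x=-4.870: |R|=1.56512 >1
  x=-4.769: |R|=1.44302 >1
Stable set (-4.3636, 0).

(-4.3636,0); λ=-11 ⇒ h* = (48/11)/11 = 0.3967.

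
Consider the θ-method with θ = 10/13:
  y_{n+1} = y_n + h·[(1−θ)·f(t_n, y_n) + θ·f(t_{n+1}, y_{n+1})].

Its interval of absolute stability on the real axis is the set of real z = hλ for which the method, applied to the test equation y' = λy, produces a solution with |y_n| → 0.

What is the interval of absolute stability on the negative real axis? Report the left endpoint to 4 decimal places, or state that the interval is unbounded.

(−∞, 0) — no finite endpoint.

Set f=λy, z=hλ:
  y_{n+1} = y_n + z·[3/13·y_n + 10/13·y_{n+1}] ⇒ (1 − 10/13z)y_{n+1} = (1 + 3/13z)y_n
  ⇒ R(z) = (1 + 3/13z)/(1 − 10/13z).

Find x<0 with |R(x)|<1.
x=-1.48: |R|=0.3079
x=-2: |R|=0.2121
x=-10: |R|=0.1504
x=-100: |R|=0.2833
θ=10/13≥1/2 ⇒ |1+3/13x|<|1−10/13x| ∀x<0 ⇒ unbounded interval.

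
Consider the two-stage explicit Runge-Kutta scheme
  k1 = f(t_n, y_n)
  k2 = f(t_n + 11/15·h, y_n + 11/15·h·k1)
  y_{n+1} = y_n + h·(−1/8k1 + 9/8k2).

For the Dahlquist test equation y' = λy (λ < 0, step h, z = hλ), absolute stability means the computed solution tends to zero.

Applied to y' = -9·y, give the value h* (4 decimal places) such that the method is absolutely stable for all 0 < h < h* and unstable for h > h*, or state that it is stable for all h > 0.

Set f=λy, z=hλ:
  k1=λy_n ⇒ h·k1=z·y_n;  k2=λ(1+11/15z)y_n ⇒ h·k2=z(1+11/15z)y_n
  y_{n+1}/y_n = 1 − 1/8z + 9/8z(1+11/15z) = 1 + z + 33/40z²
  ⇒ R(z) = 1 + z + 33/40z².

Boundary: |R(x)|=1, x<0.
x=-0.76: |R|=0.7165
R=1: x+33/40x²=0 ⇒ x=−40/33=-1.2121; min R=1−1/(4·33/40)=0.6970>−1
Confirm numerically:
  x=-0.615: |R|=0.69704 <1
  x=-0.595: |R|=0.69707 <1
  x=-0.487: |R|=0.70866 <1
  x=-1.757: |R|=1.78982 >1
  x=-1.724: |R|=1.72805 >1
  x=-1.638: |R|=1.57551 >1
Interval (-1.2121, 0).

(-1.2121,0); λ=-9 ⇒ h* = (40/33)/9 = 0.1347.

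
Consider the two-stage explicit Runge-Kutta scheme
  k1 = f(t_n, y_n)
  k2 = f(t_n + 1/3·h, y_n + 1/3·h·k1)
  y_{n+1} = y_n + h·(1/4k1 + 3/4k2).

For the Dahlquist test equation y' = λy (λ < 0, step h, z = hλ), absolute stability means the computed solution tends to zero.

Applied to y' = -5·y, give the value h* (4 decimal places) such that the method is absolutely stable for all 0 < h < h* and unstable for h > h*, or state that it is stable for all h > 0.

On y'=λy, z=hλ:
  k1=λy_n ⇒ h·k1=z·y_n;  k2=λ(1+1/3z)y_n ⇒ h·k2=z(1+1/3z)y_n
  y_{n+1}/y_n = 1 + 1/4z + 3/4z(1+1/3z) = 1 + z + 1/4z²
  ⇒ R(z) = 1 + z + 1/4z².

Boundary: |R(x)|=1, x<0.
x=-0.97: |R|=0.2652
R=1: x+1/4x²=0 ⇒ x=−4=-4.0000; min R=1−1/(4·1/4)=0.0000>−1
Confirm numerically:
  x=-3.713: |R|=0.73359 <1
  x=-3.620: |R|=0.65610 <1
  x=-3.591: |R|=0.63282 <1
  x=-2.887: |R|=0.19669 <1
  x=-4.429: |R|=1.47501 >1
  x=-4.180: |R|=1.18810 >1
Stable set (-4.0000, 0).

(-4.0000,0); λ=-5 ⇒ h* = (4)/5 = 0.8000.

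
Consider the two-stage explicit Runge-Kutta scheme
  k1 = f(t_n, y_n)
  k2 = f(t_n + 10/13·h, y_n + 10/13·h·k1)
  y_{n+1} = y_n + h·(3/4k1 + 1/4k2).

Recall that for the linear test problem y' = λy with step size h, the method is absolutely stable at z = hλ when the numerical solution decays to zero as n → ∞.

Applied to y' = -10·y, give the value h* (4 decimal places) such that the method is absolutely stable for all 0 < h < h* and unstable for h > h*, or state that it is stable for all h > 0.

Set f=λy, z=hλ:
  k1=λy_n ⇒ h·k1=z·y_n;  k2=λ(1+10/13z)y_n ⇒ h·k2=z(1+10/13z)y_n
  y_{n+1}/y_n = 1 + 3/4z + 1/4z(1+10/13z) = 1 + z + 5/26z²
  R(z) = 1 + z + 5/26z².

Solve |R(x)|<1 on ℝ⁻.
x=-1.71: |R|=0.1477
R=1: x+5/26x²=0 ⇒ x=−26/5=-5.2000; min R=1−1/(4·5/26)=-0.3000>−1
Confirm numerically:
  x=-5.122: |R|=0.92317 <1
  x=-4.326: |R|=0.27290 <1
  x=-3.603: |R|=0.10654 <1
  x=-5.321: |R|=1.12382 >1
  x=-5.243: |R|=1.04336 >1
Stable set (-5.2000, 0).

(-5.2000,0); λ=-10 ⇒ h* = (26/5)/10 = 0.5200.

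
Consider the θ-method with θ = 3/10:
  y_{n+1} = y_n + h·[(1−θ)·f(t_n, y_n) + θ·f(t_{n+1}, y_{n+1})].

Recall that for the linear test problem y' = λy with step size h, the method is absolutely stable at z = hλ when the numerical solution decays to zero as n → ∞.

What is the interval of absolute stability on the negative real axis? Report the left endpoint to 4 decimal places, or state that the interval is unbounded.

z∈(-5.0000,0).

Set f=λy, z=hλ:
  y_{n+1} = y_n + z·[7/10·y_n + 3/10·y_{n+1}] ⇒ (1 − 3/10z)y_{n+1} = (1 + 7/10z)y_n
  Hence R(z) = (1 + 7/10z)/(1 − 3/10z).

Need |R(x)|<1, x<0.
x=-1.27: |R|=0.0804
R=−1: 1+7/10x = −1+3/10x ⇒ -2/5x=2 ⇒ x=2/(-2/5)=-5.0000
Confirm numerically:
  x=-4.196: |R|=0.85762 <1
  x=-3.571: |R|=0.72404 <1
  x=-2.553: |R|=0.44572 <1
  x=-5.425: |R|=1.06470 >1
  x=-5.254: |R|=1.03944 >1
  x=-5.190: |R|=1.02972 >1
Stable set (-5.0000, 0).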